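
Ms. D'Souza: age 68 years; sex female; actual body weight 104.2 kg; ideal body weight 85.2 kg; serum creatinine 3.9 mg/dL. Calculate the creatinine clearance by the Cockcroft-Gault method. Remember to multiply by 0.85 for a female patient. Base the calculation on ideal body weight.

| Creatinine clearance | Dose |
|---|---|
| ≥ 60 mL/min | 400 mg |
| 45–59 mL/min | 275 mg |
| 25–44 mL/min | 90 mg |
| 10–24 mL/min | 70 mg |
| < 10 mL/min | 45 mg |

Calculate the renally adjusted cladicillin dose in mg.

CrCl = (140 − 68) × 85.2 / (72 × 3.9) × 0.85 = 6134.4 / 280.80 × 0.85 ≈ 18.6 mL/min
CrCl ≈ 19 mL/min → bracket 10–24 mL/min.
Dose for this bracket: 70 mg.

70 mg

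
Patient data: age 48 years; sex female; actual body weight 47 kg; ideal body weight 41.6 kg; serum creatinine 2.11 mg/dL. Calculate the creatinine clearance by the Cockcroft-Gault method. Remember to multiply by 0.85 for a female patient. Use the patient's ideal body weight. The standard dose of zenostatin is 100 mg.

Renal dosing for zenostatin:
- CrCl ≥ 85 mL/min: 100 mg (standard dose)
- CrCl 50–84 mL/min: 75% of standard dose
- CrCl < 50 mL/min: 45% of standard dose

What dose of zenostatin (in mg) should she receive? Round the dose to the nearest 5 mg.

CrCl = (140 − 48) × 41.6 / (72 × 2.11) × 0.85 = 3827.2 / 151.92 × 0.85 ≈ 21.4 mL/min
CrCl ≈ 21 mL/min → bracket < 50 mL/min.
45% of 100 mg = 45 mg

45 mg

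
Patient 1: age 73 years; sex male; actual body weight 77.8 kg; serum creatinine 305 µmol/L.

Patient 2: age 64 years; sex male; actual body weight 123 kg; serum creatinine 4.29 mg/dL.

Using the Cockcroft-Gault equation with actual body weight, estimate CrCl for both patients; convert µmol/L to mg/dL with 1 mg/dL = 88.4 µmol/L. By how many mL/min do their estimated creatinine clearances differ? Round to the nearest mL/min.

Patient 1: SCr = 305 / 88.4 = 3.45 mg/dL
Patient 1: CrCl = (140 − 73) × 77.8 / (72 × 3.45) = 5212.6 / 248.40 ≈ 21.0 mL/min
Patient 2: CrCl = (140 − 64) × 123 / (72 × 4.29) = 9348.0 / 308.88 ≈ 30.3 mL/min
|21.0 − 30.3| = 9.3 mL/min

9 mL/min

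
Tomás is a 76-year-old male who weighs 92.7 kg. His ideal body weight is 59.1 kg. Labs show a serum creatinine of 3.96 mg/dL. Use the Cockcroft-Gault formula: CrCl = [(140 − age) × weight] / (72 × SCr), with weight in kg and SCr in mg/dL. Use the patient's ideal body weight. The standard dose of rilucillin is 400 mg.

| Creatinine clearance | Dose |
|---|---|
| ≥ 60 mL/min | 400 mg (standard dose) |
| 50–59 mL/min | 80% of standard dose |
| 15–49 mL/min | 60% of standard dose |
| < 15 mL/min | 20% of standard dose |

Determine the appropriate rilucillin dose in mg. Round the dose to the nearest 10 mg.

CrCl = (140 − 76) × 59.1 / (72 × 3.96) = 3782.4 / 285.12 ≈ 13.3 mL/min
CrCl ≈ 13 mL/min → bracket < 15 mL/min.
20% of 400 mg = 80 mg

80 mg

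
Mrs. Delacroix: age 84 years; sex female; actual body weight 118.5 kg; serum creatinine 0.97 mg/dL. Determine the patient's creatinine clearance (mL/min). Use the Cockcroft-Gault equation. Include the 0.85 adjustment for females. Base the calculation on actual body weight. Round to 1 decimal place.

80.8 mL/min

CrCl = (140 − 84) × 118.5 / (72 × 0.97) × 0.85 = 6636.0 / 69.84 × 0.85 ≈ 80.8 mL/min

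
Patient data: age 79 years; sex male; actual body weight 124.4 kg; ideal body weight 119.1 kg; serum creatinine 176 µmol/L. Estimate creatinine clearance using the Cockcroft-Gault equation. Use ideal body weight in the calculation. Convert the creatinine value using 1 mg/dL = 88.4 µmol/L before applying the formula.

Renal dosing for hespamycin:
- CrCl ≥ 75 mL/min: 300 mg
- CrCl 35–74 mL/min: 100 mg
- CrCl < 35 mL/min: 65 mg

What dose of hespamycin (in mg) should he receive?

100 mg

SCr = 176 / 88.4 = 1.991 mg/dL
CrCl = (140 − 79) × 119.1 / (72 × 1.991) = 7265.1 / 143.35 ≈ 50.7 mL/min
CrCl ≈ 51 mL/min → bracket 35–74 mL/min.
Dose for this bracket: 100 mg.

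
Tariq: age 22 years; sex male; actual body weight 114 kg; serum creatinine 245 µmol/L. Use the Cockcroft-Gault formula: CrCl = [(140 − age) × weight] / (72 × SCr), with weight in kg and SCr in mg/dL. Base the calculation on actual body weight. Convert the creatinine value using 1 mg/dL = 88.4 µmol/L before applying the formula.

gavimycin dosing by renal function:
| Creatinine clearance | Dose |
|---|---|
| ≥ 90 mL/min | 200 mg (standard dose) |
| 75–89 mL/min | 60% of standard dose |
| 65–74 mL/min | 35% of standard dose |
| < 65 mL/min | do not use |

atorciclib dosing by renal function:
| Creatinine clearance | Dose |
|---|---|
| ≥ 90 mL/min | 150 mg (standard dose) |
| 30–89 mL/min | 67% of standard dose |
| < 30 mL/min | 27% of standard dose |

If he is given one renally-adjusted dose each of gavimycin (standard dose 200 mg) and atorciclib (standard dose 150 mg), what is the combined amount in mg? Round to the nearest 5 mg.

170 mg

SCr = 245 / 88.4 = 2.771 mg/dL
CrCl = (140 − 22) × 114 / (72 × 2.771) = 13452.0 / 199.51 ≈ 67.4 mL/min
CrCl ≈ 67 mL/min.
gavimycin: 65–74 mL/min → 35% of 200 mg = 70 mg.
atorciclib: 30–89 mL/min → 67% of 150 mg = 100.5 mg.
Total = 70 + 100.5 = 170.5 mg.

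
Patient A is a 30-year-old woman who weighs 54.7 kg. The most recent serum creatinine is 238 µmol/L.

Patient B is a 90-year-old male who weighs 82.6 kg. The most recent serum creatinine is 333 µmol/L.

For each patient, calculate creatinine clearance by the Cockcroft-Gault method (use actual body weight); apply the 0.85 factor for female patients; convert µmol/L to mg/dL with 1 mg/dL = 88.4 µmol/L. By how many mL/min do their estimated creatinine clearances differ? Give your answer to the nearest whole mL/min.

Patient A: SCr = 238 / 88.4 = 2.692 mg/dL
Patient A: CrCl = (140 − 30) × 54.7 / (72 × 2.692) × 0.85 = 6017.0 / 193.82 × 0.85 ≈ 26.4 mL/min
Patient B: SCr = 333 / 88.4 = 3.767 mg/dL
Patient B: CrCl = (140 − 90) × 82.6 / (72 × 3.767) = 4130.0 / 271.22 ≈ 15.2 mL/min
|26.4 − 15.2| = 11.2 mL/min

11 mL/min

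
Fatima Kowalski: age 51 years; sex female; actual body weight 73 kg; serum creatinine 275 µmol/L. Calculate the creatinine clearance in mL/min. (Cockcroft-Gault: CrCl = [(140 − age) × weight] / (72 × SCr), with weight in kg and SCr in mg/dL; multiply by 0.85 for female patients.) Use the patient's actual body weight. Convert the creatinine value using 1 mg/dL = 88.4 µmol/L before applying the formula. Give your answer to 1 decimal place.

24.7 mL/min

SCr = 275 / 88.4 = 3.111 mg/dL
CrCl = (140 − 51) × 73 / (72 × 3.111) × 0.85 = 6497.0 / 223.99 × 0.85 ≈ 24.7 mL/min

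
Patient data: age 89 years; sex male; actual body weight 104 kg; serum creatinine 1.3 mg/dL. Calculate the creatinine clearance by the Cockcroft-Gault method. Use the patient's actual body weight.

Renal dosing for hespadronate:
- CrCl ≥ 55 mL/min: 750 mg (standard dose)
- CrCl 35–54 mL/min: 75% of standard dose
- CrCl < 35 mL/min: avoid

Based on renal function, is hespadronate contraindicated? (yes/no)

CrCl = (140 − 89) × 104 / (72 × 1.3) = 5304.0 / 93.60 ≈ 56.7 mL/min
CrCl ≈ 57 mL/min, which is ≥ 35 mL/min.

no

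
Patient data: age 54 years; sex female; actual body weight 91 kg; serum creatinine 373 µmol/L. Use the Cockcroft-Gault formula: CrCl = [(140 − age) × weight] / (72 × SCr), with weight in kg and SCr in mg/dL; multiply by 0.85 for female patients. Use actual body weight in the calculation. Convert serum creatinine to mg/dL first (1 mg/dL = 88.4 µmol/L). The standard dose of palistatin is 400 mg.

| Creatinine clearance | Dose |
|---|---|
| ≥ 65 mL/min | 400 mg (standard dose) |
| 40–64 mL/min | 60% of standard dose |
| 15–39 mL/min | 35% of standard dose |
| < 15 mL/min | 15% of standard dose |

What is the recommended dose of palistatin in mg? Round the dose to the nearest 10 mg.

140 mg

SCr = 373 / 88.4 = 4.219 mg/dL
CrCl = (140 − 54) × 91 / (72 × 4.219) × 0.85 = 7826.0 / 303.77 × 0.85 ≈ 21.9 mL/min
CrCl ≈ 22 mL/min → bracket 15–39 mL/min.
35% of 400 mg = 140 mg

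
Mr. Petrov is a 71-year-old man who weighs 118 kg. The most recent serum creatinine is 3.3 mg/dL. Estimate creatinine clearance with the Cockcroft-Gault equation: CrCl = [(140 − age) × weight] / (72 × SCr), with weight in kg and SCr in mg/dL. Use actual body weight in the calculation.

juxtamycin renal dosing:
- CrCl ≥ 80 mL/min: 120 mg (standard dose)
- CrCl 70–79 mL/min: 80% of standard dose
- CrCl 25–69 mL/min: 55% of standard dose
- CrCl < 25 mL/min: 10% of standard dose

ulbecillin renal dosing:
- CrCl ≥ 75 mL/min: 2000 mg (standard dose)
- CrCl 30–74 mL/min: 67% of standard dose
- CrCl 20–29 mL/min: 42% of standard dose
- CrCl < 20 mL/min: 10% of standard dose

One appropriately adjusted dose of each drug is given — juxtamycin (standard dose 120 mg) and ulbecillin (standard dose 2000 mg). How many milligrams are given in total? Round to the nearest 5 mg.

1405 mg

CrCl = (140 − 71) × 118 / (72 × 3.3) = 8142.0 / 237.60 ≈ 34.3 mL/min
CrCl ≈ 34 mL/min.
juxtamycin: 25–69 mL/min → 55% of 120 mg = 66 mg.
ulbecillin: 30–74 mL/min → 67% of 2000 mg = 1340 mg.
Total = 66 + 1340 = 1406 mg.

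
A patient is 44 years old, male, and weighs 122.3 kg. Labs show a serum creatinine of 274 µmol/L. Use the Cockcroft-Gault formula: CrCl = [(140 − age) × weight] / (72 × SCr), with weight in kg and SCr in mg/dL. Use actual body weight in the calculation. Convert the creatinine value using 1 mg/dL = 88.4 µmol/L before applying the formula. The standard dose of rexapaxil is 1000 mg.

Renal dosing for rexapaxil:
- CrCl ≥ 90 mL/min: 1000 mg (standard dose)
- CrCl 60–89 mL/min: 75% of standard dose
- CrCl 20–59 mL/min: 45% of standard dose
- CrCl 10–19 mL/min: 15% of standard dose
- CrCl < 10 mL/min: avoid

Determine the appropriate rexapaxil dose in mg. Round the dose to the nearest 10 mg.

450 mg

SCr = 274 / 88.4 = 3.1 mg/dL
CrCl = (140 − 44) × 122.3 / (72 × 3.1) = 11740.8 / 223.20 ≈ 52.6 mL/min
CrCl ≈ 53 mL/min → bracket 20–59 mL/min.
45% of 1000 mg = 450 mg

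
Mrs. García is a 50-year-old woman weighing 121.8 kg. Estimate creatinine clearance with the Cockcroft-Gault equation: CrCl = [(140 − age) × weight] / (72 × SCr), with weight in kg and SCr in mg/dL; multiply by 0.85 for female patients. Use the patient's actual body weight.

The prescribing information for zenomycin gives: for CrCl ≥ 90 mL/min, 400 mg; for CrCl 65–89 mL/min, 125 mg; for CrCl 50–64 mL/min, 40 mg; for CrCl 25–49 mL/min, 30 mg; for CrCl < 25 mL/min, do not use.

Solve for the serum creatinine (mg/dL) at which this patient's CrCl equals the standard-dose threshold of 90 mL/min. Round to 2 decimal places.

1.44 mg/dL

Standard dose requires CrCl ≥ 90 mL/min.
Set (140 − 50) × 121.8 × 0.85 / (72 × SCr) = 90
SCr = (140 − 50) × 121.8 × 0.85 / (72 × 90) = 1.438 mg/dL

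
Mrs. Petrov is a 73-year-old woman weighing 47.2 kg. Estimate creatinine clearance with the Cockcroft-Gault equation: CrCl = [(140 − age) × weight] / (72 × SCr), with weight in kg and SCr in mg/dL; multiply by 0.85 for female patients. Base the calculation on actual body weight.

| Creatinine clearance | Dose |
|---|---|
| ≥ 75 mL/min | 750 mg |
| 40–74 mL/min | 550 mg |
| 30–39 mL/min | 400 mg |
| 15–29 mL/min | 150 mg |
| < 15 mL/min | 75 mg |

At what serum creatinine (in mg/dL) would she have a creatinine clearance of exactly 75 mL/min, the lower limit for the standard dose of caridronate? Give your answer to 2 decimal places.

Standard dose requires CrCl ≥ 75 mL/min.
Set (140 − 73) × 47.2 × 0.85 / (72 × SCr) = 75
SCr = (140 − 73) × 47.2 × 0.85 / (72 × 75) = 0.498 mg/dL

0.50 mg/dL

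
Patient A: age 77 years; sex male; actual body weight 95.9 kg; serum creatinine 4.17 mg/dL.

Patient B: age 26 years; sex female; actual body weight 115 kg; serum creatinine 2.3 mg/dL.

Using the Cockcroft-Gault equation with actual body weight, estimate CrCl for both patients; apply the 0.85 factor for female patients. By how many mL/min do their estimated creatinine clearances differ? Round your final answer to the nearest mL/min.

Patient A: CrCl = (140 − 77) × 95.9 / (72 × 4.17) = 6041.7 / 300.24 ≈ 20.1 mL/min
Patient B: CrCl = (140 − 26) × 115 / (72 × 2.3) × 0.85 = 13110.0 / 165.60 × 0.85 ≈ 67.3 mL/min
|20.1 − 67.3| = 47.2 mL/min

47 mL/min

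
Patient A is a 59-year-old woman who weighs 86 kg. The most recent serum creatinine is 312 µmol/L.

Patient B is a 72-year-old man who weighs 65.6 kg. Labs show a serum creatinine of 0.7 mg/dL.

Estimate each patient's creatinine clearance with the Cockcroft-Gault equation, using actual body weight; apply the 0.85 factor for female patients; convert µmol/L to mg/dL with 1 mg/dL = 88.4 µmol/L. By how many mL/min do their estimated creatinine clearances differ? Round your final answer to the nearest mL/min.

65 mL/min

Patient A: SCr = 312 / 88.4 = 3.529 mg/dL
Patient A: CrCl = (140 − 59) × 86 / (72 × 3.529) × 0.85 = 6966.0 / 254.09 × 0.85 ≈ 23.3 mL/min
Patient B: CrCl = (140 − 72) × 65.6 / (72 × 0.7) = 4460.8 / 50.40 ≈ 88.5 mL/min
|23.3 − 88.5| = 65.2 mL/min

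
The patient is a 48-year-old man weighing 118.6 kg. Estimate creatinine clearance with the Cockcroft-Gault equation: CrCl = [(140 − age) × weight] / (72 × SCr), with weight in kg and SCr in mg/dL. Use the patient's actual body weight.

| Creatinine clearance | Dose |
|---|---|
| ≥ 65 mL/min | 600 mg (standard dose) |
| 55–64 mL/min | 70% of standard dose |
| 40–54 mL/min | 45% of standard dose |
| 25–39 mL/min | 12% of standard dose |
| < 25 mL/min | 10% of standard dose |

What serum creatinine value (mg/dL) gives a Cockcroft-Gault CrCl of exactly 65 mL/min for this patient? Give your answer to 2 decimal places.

2.33 mg/dL

Standard dose requires CrCl ≥ 65 mL/min.
Set (140 − 48) × 118.6 / (72 × SCr) = 65
SCr = (140 − 48) × 118.6 / (72 × 65) = 2.331 mg/dL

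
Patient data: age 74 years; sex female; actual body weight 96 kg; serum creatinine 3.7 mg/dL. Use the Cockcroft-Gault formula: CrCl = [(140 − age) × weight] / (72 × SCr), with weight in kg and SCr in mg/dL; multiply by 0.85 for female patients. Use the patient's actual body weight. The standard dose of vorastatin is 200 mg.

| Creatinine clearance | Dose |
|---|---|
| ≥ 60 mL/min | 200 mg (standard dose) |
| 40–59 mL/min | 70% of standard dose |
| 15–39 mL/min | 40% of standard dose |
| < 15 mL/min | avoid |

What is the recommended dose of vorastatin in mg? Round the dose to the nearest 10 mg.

CrCl = (140 − 74) × 96 / (72 × 3.7) × 0.85 = 6336.0 / 266.40 × 0.85 ≈ 20.2 mL/min
CrCl ≈ 20 mL/min → bracket 15–39 mL/min.
40% of 200 mg = 80 mg

80 mg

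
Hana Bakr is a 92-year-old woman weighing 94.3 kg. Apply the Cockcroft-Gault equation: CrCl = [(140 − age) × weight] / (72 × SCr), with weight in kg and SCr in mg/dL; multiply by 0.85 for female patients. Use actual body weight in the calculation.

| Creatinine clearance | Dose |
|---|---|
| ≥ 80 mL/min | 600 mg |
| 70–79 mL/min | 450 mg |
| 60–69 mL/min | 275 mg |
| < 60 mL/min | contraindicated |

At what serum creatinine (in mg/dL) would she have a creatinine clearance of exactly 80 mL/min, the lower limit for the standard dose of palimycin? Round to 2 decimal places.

Standard dose requires CrCl ≥ 80 mL/min.
Set (140 − 92) × 94.3 × 0.85 / (72 × SCr) = 80
SCr = (140 − 92) × 94.3 × 0.85 / (72 × 80) = 0.668 mg/dL

0.67 mg/dL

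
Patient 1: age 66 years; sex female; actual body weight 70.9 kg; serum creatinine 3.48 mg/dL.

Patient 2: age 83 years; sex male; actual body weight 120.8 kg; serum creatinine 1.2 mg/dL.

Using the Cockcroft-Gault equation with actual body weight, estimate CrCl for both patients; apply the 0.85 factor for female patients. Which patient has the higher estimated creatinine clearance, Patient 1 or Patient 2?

Patient 1: CrCl = (140 − 66) × 70.9 / (72 × 3.48) × 0.85 = 5246.6 / 250.56 × 0.85 ≈ 17.8 mL/min
Patient 2: CrCl = (140 − 83) × 120.8 / (72 × 1.2) = 6885.6 / 86.40 ≈ 79.7 mL/min
17.8 vs 79.7 mL/min → Patient 2 is higher.

Patient 2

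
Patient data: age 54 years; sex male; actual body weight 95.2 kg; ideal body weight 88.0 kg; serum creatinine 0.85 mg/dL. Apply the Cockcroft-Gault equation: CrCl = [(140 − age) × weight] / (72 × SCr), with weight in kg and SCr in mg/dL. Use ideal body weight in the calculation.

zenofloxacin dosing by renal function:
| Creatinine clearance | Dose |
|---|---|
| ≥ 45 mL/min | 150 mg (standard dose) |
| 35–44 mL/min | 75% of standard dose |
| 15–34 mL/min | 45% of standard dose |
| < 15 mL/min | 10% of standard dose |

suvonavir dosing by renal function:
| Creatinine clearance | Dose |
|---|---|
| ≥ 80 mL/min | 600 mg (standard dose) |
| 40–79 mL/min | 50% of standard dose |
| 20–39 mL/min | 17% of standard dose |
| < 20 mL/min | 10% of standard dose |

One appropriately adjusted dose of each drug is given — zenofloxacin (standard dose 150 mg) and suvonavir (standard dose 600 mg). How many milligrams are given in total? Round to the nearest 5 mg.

CrCl = (140 − 54) × 88 / (72 × 0.85) = 7568.0 / 61.20 ≈ 123.7 mL/min
CrCl ≈ 124 mL/min.
zenofloxacin: ≥ 45 mL/min → 100% of 150 mg = 150 mg.
suvonavir: ≥ 80 mL/min → 100% of 600 mg = 600 mg.
Total = 150 + 600 = 750 mg.

750 mg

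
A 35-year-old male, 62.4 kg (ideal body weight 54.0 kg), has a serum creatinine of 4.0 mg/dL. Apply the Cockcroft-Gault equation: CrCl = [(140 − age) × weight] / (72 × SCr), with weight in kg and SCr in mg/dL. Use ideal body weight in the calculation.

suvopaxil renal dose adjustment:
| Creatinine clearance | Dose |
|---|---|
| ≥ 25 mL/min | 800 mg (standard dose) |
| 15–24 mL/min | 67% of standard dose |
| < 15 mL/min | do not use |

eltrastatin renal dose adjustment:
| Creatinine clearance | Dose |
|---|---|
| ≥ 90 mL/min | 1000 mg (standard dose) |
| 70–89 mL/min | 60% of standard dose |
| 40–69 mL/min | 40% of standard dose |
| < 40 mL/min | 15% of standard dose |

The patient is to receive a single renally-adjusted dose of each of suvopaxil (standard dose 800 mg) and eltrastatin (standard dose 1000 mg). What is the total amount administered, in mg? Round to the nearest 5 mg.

685 mg

CrCl = (140 − 35) × 54 / (72 × 4) = 5670.0 / 288.00 ≈ 19.7 mL/min
CrCl ≈ 20 mL/min.
suvopaxil: 15–24 mL/min → 67% of 800 mg = 536 mg.
eltrastatin: < 40 mL/min → 15% of 1000 mg = 150 mg.
Total = 536 + 150 = 686 mg.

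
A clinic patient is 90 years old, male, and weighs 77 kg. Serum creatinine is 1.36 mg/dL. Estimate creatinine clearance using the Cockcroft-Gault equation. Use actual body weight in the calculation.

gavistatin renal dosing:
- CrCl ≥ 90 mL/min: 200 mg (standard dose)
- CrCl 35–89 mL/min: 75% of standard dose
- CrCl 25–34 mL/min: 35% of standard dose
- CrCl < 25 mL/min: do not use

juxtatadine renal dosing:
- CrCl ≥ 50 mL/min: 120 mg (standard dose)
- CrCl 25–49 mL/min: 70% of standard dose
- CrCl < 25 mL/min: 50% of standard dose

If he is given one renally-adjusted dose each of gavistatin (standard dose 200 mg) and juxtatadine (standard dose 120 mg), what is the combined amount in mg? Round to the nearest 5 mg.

CrCl = (140 − 90) × 77 / (72 × 1.36) = 3850.0 / 97.92 ≈ 39.3 mL/min
CrCl ≈ 39 mL/min.
gavistatin: 35–89 mL/min → 75% of 200 mg = 150 mg.
juxtatadine: 25–49 mL/min → 70% of 120 mg = 84 mg.
Total = 150 + 84 = 234 mg.

235 mg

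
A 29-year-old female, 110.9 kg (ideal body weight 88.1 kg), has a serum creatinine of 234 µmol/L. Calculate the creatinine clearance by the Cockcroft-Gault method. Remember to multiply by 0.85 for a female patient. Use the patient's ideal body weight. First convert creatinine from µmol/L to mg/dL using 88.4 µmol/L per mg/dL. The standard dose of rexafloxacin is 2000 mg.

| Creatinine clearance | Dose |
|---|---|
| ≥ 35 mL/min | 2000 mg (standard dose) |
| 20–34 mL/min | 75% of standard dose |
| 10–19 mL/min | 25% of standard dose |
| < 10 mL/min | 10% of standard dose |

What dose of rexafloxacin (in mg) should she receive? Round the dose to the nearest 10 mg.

SCr = 234 / 88.4 = 2.647 mg/dL
CrCl = (140 − 29) × 88.1 / (72 × 2.647) × 0.85 = 9779.1 / 190.58 × 0.85 ≈ 43.6 mL/min
CrCl ≈ 44 mL/min → bracket ≥ 35 mL/min.
100% of 2000 mg = 2000 mg

2000 mg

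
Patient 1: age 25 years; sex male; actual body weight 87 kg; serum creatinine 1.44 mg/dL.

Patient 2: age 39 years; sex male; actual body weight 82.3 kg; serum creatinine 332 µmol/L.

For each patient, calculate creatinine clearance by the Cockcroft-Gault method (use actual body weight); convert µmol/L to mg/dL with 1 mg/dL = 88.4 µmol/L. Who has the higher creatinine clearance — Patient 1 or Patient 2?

Patient 1: CrCl = (140 − 25) × 87 / (72 × 1.44) = 10005.0 / 103.68 ≈ 96.5 mL/min
Patient 2: SCr = 332 / 88.4 = 3.756 mg/dL
Patient 2: CrCl = (140 − 39) × 82.3 / (72 × 3.756) = 8312.3 / 270.43 ≈ 30.7 mL/min
96.5 vs 30.7 mL/min → Patient 1 is higher.

Patient 1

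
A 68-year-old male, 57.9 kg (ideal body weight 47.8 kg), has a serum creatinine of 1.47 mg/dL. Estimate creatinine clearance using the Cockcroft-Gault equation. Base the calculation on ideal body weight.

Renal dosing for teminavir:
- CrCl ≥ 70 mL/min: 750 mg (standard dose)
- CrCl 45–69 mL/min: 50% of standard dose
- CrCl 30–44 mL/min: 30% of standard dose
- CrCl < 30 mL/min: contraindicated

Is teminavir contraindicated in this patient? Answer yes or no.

CrCl = (140 − 68) × 47.8 / (72 × 1.47) = 3441.6 / 105.84 ≈ 32.5 mL/min
CrCl ≈ 33 mL/min, which is ≥ 30 mL/min.

no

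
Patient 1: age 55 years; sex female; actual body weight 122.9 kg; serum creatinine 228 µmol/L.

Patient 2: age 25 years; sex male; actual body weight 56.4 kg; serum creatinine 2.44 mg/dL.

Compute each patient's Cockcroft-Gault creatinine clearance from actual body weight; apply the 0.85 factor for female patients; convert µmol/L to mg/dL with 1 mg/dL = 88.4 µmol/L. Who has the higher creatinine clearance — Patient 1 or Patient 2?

Patient 1

Patient 1: SCr = 228 / 88.4 = 2.579 mg/dL
Patient 1: CrCl = (140 − 55) × 122.9 / (72 × 2.579) × 0.85 = 10446.5 / 185.69 × 0.85 ≈ 47.8 mL/min
Patient 2: CrCl = (140 − 25) × 56.4 / (72 × 2.44) = 6486.0 / 175.68 ≈ 36.9 mL/min
47.8 vs 36.9 mL/min → Patient 1 is higher.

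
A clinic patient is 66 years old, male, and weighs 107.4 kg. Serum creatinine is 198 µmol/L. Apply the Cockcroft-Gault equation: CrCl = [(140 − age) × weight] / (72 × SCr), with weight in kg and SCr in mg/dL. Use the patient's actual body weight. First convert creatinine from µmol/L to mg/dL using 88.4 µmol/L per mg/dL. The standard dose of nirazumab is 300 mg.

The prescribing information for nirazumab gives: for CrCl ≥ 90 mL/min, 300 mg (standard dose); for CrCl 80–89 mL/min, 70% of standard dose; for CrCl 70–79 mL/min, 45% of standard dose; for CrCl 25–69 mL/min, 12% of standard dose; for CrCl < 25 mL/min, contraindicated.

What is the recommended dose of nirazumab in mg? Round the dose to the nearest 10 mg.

SCr = 198 / 88.4 = 2.24 mg/dL
CrCl = (140 − 66) × 107.4 / (72 × 2.24) = 7947.6 / 161.28 ≈ 49.3 mL/min
CrCl ≈ 49 mL/min → bracket 25–69 mL/min.
12% of 300 mg = 36 mg → 40 mg

40 mg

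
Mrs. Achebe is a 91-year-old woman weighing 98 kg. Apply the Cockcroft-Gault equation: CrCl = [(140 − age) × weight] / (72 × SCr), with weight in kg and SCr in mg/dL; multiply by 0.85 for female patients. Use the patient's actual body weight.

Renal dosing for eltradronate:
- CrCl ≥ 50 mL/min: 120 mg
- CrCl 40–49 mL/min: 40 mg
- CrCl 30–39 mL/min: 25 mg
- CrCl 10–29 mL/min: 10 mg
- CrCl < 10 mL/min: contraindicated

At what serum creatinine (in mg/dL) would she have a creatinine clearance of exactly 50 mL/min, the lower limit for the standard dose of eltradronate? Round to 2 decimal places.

1.13 mg/dL

Standard dose requires CrCl ≥ 50 mL/min.
Set (140 − 91) × 98 × 0.85 / (72 × SCr) = 50
SCr = (140 − 91) × 98 × 0.85 / (72 × 50) = 1.134 mg/dL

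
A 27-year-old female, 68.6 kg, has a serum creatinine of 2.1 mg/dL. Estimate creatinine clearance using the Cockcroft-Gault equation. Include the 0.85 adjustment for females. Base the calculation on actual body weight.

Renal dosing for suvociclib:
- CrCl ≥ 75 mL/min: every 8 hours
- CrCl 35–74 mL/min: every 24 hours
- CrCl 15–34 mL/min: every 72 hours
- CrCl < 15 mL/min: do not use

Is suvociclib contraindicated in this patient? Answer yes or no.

no

CrCl = (140 − 27) × 68.6 / (72 × 2.1) × 0.85 = 7751.8 / 151.20 × 0.85 ≈ 43.6 mL/min
CrCl ≈ 44 mL/min, which is ≥ 15 mL/min.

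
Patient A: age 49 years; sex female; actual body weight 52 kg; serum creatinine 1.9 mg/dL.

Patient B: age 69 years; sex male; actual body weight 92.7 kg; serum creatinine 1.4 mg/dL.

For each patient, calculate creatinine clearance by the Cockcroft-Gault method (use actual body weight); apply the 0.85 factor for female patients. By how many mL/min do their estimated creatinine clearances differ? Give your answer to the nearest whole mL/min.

Patient A: CrCl = (140 − 49) × 52 / (72 × 1.9) × 0.85 = 4732.0 / 136.80 × 0.85 ≈ 29.4 mL/min
Patient B: CrCl = (140 − 69) × 92.7 / (72 × 1.4) = 6581.7 / 100.80 ≈ 65.3 mL/min
|29.4 − 65.3| = 35.9 mL/min

36 mL/min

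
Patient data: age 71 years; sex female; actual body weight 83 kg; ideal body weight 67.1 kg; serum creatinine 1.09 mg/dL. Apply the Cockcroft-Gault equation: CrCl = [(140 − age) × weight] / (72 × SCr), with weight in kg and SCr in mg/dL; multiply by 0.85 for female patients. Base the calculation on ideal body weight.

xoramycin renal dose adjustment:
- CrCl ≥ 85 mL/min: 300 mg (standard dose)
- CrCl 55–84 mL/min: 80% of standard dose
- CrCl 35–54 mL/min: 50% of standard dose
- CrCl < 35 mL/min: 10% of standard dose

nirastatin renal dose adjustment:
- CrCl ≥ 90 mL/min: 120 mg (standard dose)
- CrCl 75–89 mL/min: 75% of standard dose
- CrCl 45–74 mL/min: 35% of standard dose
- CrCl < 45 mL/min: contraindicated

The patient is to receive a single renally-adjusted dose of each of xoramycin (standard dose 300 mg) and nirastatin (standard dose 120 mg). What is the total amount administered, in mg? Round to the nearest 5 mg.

190 mg

CrCl = (140 − 71) × 67.1 / (72 × 1.09) × 0.85 = 4629.9 / 78.48 × 0.85 ≈ 50.1 mL/min
CrCl ≈ 50 mL/min.
xoramycin: 35–54 mL/min → 50% of 300 mg = 150 mg.
nirastatin: 45–74 mL/min → 35% of 120 mg = 42 mg.
Total = 150 + 42 = 192 mg.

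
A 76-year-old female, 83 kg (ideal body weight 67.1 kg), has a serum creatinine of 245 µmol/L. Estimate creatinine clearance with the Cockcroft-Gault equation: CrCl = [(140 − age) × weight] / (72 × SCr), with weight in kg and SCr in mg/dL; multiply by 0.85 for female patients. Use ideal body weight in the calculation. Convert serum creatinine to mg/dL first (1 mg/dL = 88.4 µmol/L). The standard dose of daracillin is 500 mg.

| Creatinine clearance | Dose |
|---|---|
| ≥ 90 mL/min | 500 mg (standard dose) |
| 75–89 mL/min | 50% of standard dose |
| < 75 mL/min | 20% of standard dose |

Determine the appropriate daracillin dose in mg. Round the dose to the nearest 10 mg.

SCr = 245 / 88.4 = 2.771 mg/dL
CrCl = (140 − 76) × 67.1 / (72 × 2.771) × 0.85 = 4294.4 / 199.51 × 0.85 ≈ 18.3 mL/min
CrCl ≈ 18 mL/min → bracket < 75 mL/min.
20% of 500 mg = 100 mg

100 mg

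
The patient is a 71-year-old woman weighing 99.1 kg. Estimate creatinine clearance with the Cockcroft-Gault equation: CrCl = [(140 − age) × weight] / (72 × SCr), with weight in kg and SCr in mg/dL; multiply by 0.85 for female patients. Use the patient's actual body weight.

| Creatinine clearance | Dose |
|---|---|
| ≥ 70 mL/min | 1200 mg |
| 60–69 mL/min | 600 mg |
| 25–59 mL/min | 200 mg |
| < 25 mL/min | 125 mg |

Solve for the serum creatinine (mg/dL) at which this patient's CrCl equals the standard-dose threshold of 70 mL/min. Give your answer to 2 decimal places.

1.15 mg/dL

Standard dose requires CrCl ≥ 70 mL/min.
Set (140 − 71) × 99.1 × 0.85 / (72 × SCr) = 70
SCr = (140 − 71) × 99.1 × 0.85 / (72 × 70) = 1.153 mg/dL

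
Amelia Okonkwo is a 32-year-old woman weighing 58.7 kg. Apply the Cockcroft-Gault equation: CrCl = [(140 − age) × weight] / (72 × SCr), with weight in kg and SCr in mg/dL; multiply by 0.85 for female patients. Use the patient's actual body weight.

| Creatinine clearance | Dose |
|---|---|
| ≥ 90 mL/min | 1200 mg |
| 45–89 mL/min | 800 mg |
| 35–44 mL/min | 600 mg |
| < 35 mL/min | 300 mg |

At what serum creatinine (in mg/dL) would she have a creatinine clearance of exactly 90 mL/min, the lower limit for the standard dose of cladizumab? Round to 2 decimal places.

Standard dose requires CrCl ≥ 90 mL/min.
Set (140 − 32) × 58.7 × 0.85 / (72 × SCr) = 90
SCr = (140 − 32) × 58.7 × 0.85 / (72 × 90) = 0.832 mg/dL

0.83 mg/dL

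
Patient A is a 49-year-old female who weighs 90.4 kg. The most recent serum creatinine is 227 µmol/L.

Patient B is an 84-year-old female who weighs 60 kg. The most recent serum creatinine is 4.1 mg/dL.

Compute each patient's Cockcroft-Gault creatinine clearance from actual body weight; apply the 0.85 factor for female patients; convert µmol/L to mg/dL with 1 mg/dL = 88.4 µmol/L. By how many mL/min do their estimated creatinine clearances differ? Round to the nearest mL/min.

28 mL/min

Patient A: SCr = 227 / 88.4 = 2.568 mg/dL
Patient A: CrCl = (140 − 49) × 90.4 / (72 × 2.568) × 0.85 = 8226.4 / 184.90 × 0.85 ≈ 37.8 mL/min
Patient B: CrCl = (140 − 84) × 60 / (72 × 4.1) × 0.85 = 3360.0 / 295.20 × 0.85 ≈ 9.7 mL/min
|37.8 − 9.7| = 28.1 mL/min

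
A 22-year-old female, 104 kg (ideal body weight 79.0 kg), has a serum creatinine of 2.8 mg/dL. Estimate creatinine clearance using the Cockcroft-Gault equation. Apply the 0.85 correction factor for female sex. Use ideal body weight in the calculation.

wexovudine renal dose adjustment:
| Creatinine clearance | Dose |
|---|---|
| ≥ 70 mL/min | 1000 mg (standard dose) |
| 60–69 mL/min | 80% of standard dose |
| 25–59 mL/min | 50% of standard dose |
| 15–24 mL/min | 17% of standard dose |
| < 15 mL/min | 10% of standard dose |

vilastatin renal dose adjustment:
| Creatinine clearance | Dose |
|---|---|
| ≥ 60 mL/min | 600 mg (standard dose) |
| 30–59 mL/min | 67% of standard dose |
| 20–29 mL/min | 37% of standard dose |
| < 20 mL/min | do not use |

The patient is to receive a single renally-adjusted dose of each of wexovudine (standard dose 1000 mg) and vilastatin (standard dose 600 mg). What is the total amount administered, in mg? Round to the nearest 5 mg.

900 mg

CrCl = (140 − 22) × 79 / (72 × 2.8) × 0.85 = 9322.0 / 201.60 × 0.85 ≈ 39.3 mL/min
CrCl ≈ 39 mL/min.
wexovudine: 25–59 mL/min → 50% of 1000 mg = 500 mg.
vilastatin: 30–59 mL/min → 67% of 600 mg = 402 mg.
Total = 500 + 402 = 902 mg.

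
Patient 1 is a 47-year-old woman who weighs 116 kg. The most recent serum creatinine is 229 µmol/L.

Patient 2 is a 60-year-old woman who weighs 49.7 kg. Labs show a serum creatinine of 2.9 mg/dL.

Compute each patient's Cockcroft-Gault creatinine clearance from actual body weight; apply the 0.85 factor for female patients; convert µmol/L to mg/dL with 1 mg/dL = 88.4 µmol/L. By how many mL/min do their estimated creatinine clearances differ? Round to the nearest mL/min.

33 mL/min

Patient 1: SCr = 229 / 88.4 = 2.59 mg/dL
Patient 1: CrCl = (140 − 47) × 116 / (72 × 2.59) × 0.85 = 10788.0 / 186.48 × 0.85 ≈ 49.2 mL/min
Patient 2: CrCl = (140 − 60) × 49.7 / (72 × 2.9) × 0.85 = 3976.0 / 208.80 × 0.85 ≈ 16.2 mL/min
|49.2 − 16.2| = 33.0 mL/min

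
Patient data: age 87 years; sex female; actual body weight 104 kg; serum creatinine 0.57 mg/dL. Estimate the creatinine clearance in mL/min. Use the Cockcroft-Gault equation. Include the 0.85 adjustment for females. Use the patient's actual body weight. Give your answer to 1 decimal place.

114.2 mL/min

CrCl = (140 − 87) × 104 / (72 × 0.57) × 0.85 = 5512.0 / 41.04 × 0.85 ≈ 114.2 mL/min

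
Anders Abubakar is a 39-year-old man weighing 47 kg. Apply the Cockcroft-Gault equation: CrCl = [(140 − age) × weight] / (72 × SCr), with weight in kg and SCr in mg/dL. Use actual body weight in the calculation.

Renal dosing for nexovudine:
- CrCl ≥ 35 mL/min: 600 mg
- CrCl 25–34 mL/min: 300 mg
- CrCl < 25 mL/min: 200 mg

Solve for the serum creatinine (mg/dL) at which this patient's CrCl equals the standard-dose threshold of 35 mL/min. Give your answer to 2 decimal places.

1.88 mg/dL

Standard dose requires CrCl ≥ 35 mL/min.
Set (140 − 39) × 47 / (72 × SCr) = 35
SCr = (140 − 39) × 47 / (72 × 35) = 1.884 mg/dL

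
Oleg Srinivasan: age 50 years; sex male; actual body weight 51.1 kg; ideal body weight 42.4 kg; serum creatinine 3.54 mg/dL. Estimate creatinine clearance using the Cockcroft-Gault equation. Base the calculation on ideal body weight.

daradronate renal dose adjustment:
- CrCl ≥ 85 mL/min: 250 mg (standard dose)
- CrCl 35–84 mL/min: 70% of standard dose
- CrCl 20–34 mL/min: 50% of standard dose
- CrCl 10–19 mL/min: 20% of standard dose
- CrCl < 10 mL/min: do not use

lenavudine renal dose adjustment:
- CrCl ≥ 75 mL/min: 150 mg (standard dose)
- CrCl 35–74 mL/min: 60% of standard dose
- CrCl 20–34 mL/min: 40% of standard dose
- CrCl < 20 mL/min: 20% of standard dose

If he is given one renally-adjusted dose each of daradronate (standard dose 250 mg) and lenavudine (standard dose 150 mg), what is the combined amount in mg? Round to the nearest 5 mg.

CrCl = (140 − 50) × 42.4 / (72 × 3.54) = 3816.0 / 254.88 ≈ 15.0 mL/min
CrCl ≈ 15 mL/min.
daradronate: 10–19 mL/min → 20% of 250 mg = 50 mg.
lenavudine: < 20 mL/min → 20% of 150 mg = 30 mg.
Total = 50 + 30 = 80 mg.

80 mg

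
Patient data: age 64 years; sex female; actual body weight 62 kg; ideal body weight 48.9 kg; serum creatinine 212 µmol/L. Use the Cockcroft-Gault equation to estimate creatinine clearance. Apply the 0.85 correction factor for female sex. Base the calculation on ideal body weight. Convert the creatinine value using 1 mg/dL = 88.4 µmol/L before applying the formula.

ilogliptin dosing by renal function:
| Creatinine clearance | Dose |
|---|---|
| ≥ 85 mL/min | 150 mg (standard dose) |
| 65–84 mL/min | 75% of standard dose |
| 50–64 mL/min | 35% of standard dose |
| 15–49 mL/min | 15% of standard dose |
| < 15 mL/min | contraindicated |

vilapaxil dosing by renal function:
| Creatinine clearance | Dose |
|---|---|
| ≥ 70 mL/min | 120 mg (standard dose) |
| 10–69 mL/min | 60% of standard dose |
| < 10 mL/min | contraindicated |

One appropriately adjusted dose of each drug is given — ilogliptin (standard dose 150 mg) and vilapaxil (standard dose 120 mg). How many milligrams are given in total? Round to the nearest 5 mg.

95 mg

SCr = 212 / 88.4 = 2.398 mg/dL
CrCl = (140 − 64) × 48.9 / (72 × 2.398) × 0.85 = 3716.4 / 172.66 × 0.85 ≈ 18.3 mL/min
CrCl ≈ 18 mL/min.
ilogliptin: 15–49 mL/min → 15% of 150 mg = 22.5 mg.
vilapaxil: 10–69 mL/min → 60% of 120 mg = 72 mg.
Total = 22.5 + 72 = 94.5 mg.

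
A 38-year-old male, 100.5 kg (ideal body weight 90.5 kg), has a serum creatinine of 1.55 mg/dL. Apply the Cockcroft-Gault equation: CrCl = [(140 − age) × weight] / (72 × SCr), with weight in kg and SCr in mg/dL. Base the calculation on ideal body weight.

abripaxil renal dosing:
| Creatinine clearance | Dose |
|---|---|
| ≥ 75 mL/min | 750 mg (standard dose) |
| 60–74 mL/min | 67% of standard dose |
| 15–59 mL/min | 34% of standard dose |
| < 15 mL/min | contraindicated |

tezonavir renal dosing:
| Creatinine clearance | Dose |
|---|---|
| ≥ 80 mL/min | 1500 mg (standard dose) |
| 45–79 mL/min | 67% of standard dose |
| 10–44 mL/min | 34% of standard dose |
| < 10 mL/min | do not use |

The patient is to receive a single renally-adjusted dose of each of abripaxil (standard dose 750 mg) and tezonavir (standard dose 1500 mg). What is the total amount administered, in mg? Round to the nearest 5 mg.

2250 mg

CrCl = (140 − 38) × 90.5 / (72 × 1.55) = 9231.0 / 111.60 ≈ 82.7 mL/min
CrCl ≈ 83 mL/min.
abripaxil: ≥ 75 mL/min → 100% of 750 mg = 750 mg.
tezonavir: ≥ 80 mL/min → 100% of 1500 mg = 1500 mg.
Total = 750 + 1500 = 2250 mg.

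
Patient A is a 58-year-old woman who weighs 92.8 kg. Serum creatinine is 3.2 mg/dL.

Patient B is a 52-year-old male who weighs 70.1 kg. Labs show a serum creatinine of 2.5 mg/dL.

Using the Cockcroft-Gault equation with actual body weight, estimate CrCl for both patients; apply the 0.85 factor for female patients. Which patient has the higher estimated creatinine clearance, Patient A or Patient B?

Patient A: CrCl = (140 − 58) × 92.8 / (72 × 3.2) × 0.85 = 7609.6 / 230.40 × 0.85 ≈ 28.1 mL/min
Patient B: CrCl = (140 − 52) × 70.1 / (72 × 2.5) = 6168.8 / 180.00 ≈ 34.3 mL/min
28.1 vs 34.3 mL/min → Patient B is higher.

Patient B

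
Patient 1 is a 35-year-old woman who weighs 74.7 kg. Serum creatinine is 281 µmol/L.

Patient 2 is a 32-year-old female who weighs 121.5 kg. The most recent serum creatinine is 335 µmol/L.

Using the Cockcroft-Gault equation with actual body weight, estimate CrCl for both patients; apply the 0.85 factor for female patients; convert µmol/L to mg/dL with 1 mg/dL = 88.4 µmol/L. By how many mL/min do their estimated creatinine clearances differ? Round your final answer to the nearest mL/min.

12 mL/min

Patient 1: SCr = 281 / 88.4 = 3.179 mg/dL
Patient 1: CrCl = (140 − 35) × 74.7 / (72 × 3.179) × 0.85 = 7843.5 / 228.89 × 0.85 ≈ 29.1 mL/min
Patient 2: SCr = 335 / 88.4 = 3.79 mg/dL
Patient 2: CrCl = (140 − 32) × 121.5 / (72 × 3.79) × 0.85 = 13122.0 / 272.88 × 0.85 ≈ 40.9 mL/min
|29.1 − 40.9| = 11.8 mL/min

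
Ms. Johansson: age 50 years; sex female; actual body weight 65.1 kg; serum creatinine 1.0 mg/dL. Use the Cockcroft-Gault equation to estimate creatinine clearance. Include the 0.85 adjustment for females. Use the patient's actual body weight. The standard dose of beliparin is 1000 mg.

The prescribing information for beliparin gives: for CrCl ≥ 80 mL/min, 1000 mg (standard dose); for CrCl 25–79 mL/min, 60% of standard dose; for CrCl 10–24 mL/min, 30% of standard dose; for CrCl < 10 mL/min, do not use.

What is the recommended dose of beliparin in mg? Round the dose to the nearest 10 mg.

CrCl = (140 − 50) × 65.1 / (72 × 1) × 0.85 = 5859.0 / 72.00 × 0.85 ≈ 69.2 mL/min
CrCl ≈ 69 mL/min → bracket 25–79 mL/min.
60% of 1000 mg = 600 mg

600 mg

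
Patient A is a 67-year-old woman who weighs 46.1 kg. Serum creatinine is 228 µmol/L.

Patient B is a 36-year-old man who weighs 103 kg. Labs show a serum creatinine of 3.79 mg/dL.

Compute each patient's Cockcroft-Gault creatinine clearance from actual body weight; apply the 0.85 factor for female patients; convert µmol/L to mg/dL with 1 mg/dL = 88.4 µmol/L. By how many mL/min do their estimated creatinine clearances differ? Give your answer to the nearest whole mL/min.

Patient A: SCr = 228 / 88.4 = 2.579 mg/dL
Patient A: CrCl = (140 − 67) × 46.1 / (72 × 2.579) × 0.85 = 3365.3 / 185.69 × 0.85 ≈ 15.4 mL/min
Patient B: CrCl = (140 − 36) × 103 / (72 × 3.79) = 10712.0 / 272.88 ≈ 39.3 mL/min
|15.4 − 39.3| = 23.9 mL/min

24 mL/min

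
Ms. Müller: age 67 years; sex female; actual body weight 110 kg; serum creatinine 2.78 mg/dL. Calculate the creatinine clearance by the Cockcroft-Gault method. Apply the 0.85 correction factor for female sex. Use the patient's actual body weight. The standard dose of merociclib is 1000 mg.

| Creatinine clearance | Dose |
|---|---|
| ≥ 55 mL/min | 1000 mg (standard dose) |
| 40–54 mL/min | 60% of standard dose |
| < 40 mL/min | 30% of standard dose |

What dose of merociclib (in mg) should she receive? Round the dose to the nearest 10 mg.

CrCl = (140 − 67) × 110 / (72 × 2.78) × 0.85 = 8030.0 / 200.16 × 0.85 ≈ 34.1 mL/min
CrCl ≈ 34 mL/min → bracket < 40 mL/min.
30% of 1000 mg = 300 mg

300 mg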